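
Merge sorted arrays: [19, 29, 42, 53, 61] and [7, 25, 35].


Take 7 from B
Take 19 from A
Take 25 from B
Take 29 from A
Take 35 from B

Merged: [7, 19, 25, 29, 35, 42, 53, 61]


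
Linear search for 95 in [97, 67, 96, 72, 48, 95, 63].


i=0: 97!=95
i=1: 67!=95
i=2: 96!=95
i=3: 72!=95
i=4: 48!=95
i=5: 95==95 found!

Found at 5, 6 comps


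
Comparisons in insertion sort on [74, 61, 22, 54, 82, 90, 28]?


Algorithm: insertion sort
Input: [74, 61, 22, 54, 82, 90, 28]
Sorted: [22, 28, 54, 61, 74, 82, 90]

14


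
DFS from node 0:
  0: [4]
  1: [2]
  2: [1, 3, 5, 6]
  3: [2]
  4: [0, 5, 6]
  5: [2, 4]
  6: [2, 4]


Visit 0, push [4]
Visit 4, push [6, 5]
Visit 5, push [2]
Visit 2, push [6, 3, 1]
Visit 1, push []
Visit 3, push []
Visit 6, push []

DFS order: [0, 4, 5, 2, 1, 3, 6]


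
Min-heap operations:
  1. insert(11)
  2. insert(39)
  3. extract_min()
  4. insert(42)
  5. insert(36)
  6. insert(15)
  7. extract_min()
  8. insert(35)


insert(11) -> [11]
insert(39) -> [11, 39]
extract_min()->11, [39]
insert(42) -> [39, 42]
insert(36) -> [36, 42, 39]
insert(15) -> [15, 36, 39, 42]
extract_min()->15, [36, 42, 39]
insert(35) -> [35, 36, 39, 42]

Final heap: [35, 36, 39, 42]


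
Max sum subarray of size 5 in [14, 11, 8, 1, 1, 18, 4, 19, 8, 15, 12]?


[0:5]: 35
[1:6]: 39
[2:7]: 32
[3:8]: 43
[4:9]: 50
[5:10]: 64
[6:11]: 58

Max: 64 at [5:10]


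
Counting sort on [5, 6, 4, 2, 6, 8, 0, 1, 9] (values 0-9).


Input: [5, 6, 4, 2, 6, 8, 0, 1, 9]
Counts: [1, 1, 1, 0, 1, 1, 2, 0, 1, 1]

Sorted: [0, 1, 2, 4, 5, 6, 6, 8, 9]


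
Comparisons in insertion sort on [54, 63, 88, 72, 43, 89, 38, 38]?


Algorithm: insertion sort
Input: [54, 63, 88, 72, 43, 89, 38, 38]
Sorted: [38, 38, 43, 54, 63, 72, 88, 89]

22


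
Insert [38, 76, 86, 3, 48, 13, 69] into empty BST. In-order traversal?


Insert 38: root
Insert 76: R from 38
Insert 86: R from 38 -> R from 76
Insert 3: L from 38
Insert 48: R from 38 -> L from 76
Insert 13: L from 38 -> R from 3
Insert 69: R from 38 -> L from 76 -> R from 48

In-order: [3, 13, 38, 48, 69, 76, 86]


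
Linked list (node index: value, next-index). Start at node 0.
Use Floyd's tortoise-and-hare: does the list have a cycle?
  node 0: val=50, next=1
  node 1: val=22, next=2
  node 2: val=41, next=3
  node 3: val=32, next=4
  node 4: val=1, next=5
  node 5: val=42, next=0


Floyd's tortoise (slow, +1) and hare (fast, +2):
  init: slow=0, fast=0
  step 1: slow=1, fast=2
  step 2: slow=2, fast=4
  step 3: slow=3, fast=0
  step 4: slow=4, fast=2
  step 5: slow=5, fast=4
  step 6: slow=0, fast=0
  slow == fast at node 0: cycle detected

Cycle: yes


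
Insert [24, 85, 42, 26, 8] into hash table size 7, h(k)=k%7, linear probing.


Insert 24: h=3 -> slot 3
Insert 85: h=1 -> slot 1
Insert 42: h=0 -> slot 0
Insert 26: h=5 -> slot 5
Insert 8: h=1, 1 probes -> slot 2

Table: [42, 85, 8, 24, None, 26, None]


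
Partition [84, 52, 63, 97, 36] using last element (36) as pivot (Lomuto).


Pivot: 36
Place pivot at 0: [36, 52, 63, 97, 84]

Partitioned: [36, 52, 63, 97, 84]


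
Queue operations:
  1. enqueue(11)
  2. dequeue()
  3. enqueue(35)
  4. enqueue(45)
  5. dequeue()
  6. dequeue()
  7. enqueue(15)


enqueue(11) -> [11]
dequeue()->11, []
enqueue(35) -> [35]
enqueue(45) -> [35, 45]
dequeue()->35, [45]
dequeue()->45, []
enqueue(15) -> [15]

Final queue: [15]


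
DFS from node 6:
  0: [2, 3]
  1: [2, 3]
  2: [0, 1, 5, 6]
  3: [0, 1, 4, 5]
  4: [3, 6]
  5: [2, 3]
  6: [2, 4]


Visit 6, push [4, 2]
Visit 2, push [5, 1, 0]
Visit 0, push [3]
Visit 3, push [5, 4, 1]
Visit 1, push []
Visit 4, push []
Visit 5, push []

DFS order: [6, 2, 0, 3, 1, 4, 5]


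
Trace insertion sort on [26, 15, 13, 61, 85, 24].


Initial: [26, 15, 13, 61, 85, 24]
Insert 15: [15, 26, 13, 61, 85, 24]
Insert 13: [13, 15, 26, 61, 85, 24]
Insert 61: [13, 15, 26, 61, 85, 24]
Insert 85: [13, 15, 26, 61, 85, 24]
Insert 24: [13, 15, 24, 26, 61, 85]

Sorted: [13, 15, 24, 26, 61, 85]


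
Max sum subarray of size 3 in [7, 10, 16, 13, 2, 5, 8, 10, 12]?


[0:3]: 33
[1:4]: 39
[2:5]: 31
[3:6]: 20
[4:7]: 15
[5:8]: 23
[6:9]: 30

Max: 39 at [1:4]


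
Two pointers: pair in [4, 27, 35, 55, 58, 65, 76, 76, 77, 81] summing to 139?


lo=0(4)+hi=9(81)=85
lo=1(27)+hi=9(81)=108
lo=2(35)+hi=9(81)=116
lo=3(55)+hi=9(81)=136
lo=4(58)+hi=9(81)=139

Yes: 58+81=139


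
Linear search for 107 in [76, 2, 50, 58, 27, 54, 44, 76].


i=0: 76!=107
i=1: 2!=107
i=2: 50!=107
i=3: 58!=107
i=4: 27!=107
i=5: 54!=107
i=6: 44!=107
i=7: 76!=107

Not found, 8 comps


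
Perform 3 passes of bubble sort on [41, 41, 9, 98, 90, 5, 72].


Initial: [41, 41, 9, 98, 90, 5, 72]
Pass 1: [41, 9, 41, 90, 5, 72, 98] (4 swaps)
Pass 2: [9, 41, 41, 5, 72, 90, 98] (3 swaps)
Pass 3: [9, 41, 5, 41, 72, 90, 98] (1 swaps)

After 3 passes: [9, 41, 5, 41, 72, 90, 98]


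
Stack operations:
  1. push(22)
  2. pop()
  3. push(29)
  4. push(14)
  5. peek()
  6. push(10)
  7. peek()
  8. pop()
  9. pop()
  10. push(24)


push(22) -> [22]
pop()->22, []
push(29) -> [29]
push(14) -> [29, 14]
peek()->14
push(10) -> [29, 14, 10]
peek()->10
pop()->10, [29, 14]
pop()->14, [29]
push(24) -> [29, 24]

Final stack: [29, 24]


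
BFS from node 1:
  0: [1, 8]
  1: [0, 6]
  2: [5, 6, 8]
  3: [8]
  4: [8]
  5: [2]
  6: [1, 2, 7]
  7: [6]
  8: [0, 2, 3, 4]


Visit 1, enqueue [0, 6]
Visit 0, enqueue [8]
Visit 6, enqueue [2, 7]
Visit 8, enqueue [3, 4]
Visit 2, enqueue [5]
Visit 7, enqueue []
Visit 3, enqueue []
Visit 4, enqueue []
Visit 5, enqueue []

BFS order: [1, 0, 6, 8, 2, 7, 3, 4, 5]


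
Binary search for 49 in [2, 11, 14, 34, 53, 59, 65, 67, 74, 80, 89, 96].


Step 1: lo=0, hi=11, mid=5, val=59
Step 2: lo=0, hi=4, mid=2, val=14
Step 3: lo=3, hi=4, mid=3, val=34
Step 4: lo=4, hi=4, mid=4, val=53

Not found


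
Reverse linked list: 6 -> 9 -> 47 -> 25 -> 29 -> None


Step 1: curr=6, set curr.next=prev(None) | reversed so far: 6
Step 2: curr=9, set curr.next=prev(6) | reversed so far: 9 -> 6
Step 3: curr=47, set curr.next=prev(9) | reversed so far: 47 -> 9 -> 6
Step 4: curr=25, set curr.next=prev(47) | reversed so far: 25 -> 47 -> 9 -> 6
Step 5: curr=29, set curr.next=prev(25) | reversed so far: 29 -> 25 -> 47 -> 9 -> 6

29 -> 25 -> 47 -> 9 -> 6 -> None


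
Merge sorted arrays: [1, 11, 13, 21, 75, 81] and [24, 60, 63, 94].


Take 1 from A
Take 11 from A
Take 13 from A
Take 21 from A
Take 24 from B
Take 60 from B
Take 63 from B
Take 75 from A
Take 81 from A

Merged: [1, 11, 13, 21, 24, 60, 63, 75, 81, 94]


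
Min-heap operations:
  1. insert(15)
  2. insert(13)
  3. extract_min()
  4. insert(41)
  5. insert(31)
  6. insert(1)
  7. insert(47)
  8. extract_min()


insert(15) -> [15]
insert(13) -> [13, 15]
extract_min()->13, [15]
insert(41) -> [15, 41]
insert(31) -> [15, 41, 31]
insert(1) -> [1, 15, 31, 41]
insert(47) -> [1, 15, 31, 41, 47]
extract_min()->1, [15, 41, 31, 47]

Final heap: [15, 41, 31, 47]


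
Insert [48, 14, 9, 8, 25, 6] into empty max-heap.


Insert 48: [48]
Insert 14: [48, 14]
Insert 9: [48, 14, 9]
Insert 8: [48, 14, 9, 8]
Insert 25: [48, 25, 9, 8, 14]
Insert 6: [48, 25, 9, 8, 14, 6]

Final heap: [48, 25, 9, 8, 14, 6]


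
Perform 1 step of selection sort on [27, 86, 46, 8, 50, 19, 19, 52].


Initial: [27, 86, 46, 8, 50, 19, 19, 52]
Step 1: min=8 at 3
  Swap: [8, 86, 46, 27, 50, 19, 19, 52]

After 1 step: [8, 86, 46, 27, 50, 19, 19, 52]


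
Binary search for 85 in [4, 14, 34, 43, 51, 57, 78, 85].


Step 1: lo=0, hi=7, mid=3, val=43
Step 2: lo=4, hi=7, mid=5, val=57
Step 3: lo=6, hi=7, mid=6, val=78
Step 4: lo=7, hi=7, mid=7, val=85

Found at index 7


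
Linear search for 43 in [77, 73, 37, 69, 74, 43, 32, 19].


i=0: 77!=43
i=1: 73!=43
i=2: 37!=43
i=3: 69!=43
i=4: 74!=43
i=5: 43==43 found!

Found at 5, 6 comps


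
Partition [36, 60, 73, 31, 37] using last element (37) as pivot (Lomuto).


Pivot: 37
  36 <= 37: advance i (no swap)
  31 <= 37: swap -> [36, 31, 73, 60, 37]
Place pivot at 2: [36, 31, 37, 60, 73]

Partitioned: [36, 31, 37, 60, 73]


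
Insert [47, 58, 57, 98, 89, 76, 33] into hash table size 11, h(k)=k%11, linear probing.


Insert 47: h=3 -> slot 3
Insert 58: h=3, 1 probes -> slot 4
Insert 57: h=2 -> slot 2
Insert 98: h=10 -> slot 10
Insert 89: h=1 -> slot 1
Insert 76: h=10, 1 probes -> slot 0
Insert 33: h=0, 5 probes -> slot 5

Table: [76, 89, 57, 47, 58, 33, None, None, None, None, 98]


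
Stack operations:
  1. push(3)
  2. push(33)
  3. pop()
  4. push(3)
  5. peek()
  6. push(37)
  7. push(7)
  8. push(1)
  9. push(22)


push(3) -> [3]
push(33) -> [3, 33]
pop()->33, [3]
push(3) -> [3, 3]
peek()->3
push(37) -> [3, 3, 37]
push(7) -> [3, 3, 37, 7]
push(1) -> [3, 3, 37, 7, 1]
push(22) -> [3, 3, 37, 7, 1, 22]

Final stack: [3, 3, 37, 7, 1, 22]


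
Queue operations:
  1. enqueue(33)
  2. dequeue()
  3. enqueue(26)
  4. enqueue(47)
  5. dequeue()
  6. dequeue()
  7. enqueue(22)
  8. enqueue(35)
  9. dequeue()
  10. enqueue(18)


enqueue(33) -> [33]
dequeue()->33, []
enqueue(26) -> [26]
enqueue(47) -> [26, 47]
dequeue()->26, [47]
dequeue()->47, []
enqueue(22) -> [22]
enqueue(35) -> [22, 35]
dequeue()->22, [35]
enqueue(18) -> [35, 18]

Final queue: [35, 18]


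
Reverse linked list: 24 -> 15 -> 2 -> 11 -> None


Step 1: curr=24, set curr.next=prev(None) | reversed so far: 24
Step 2: curr=15, set curr.next=prev(24) | reversed so far: 15 -> 24
Step 3: curr=2, set curr.next=prev(15) | reversed so far: 2 -> 15 -> 24
Step 4: curr=11, set curr.next=prev(2) | reversed so far: 11 -> 2 -> 15 -> 24

11 -> 2 -> 15 -> 24 -> None


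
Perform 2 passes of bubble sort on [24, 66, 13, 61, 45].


Initial: [24, 66, 13, 61, 45]
Pass 1: [24, 13, 61, 45, 66] (3 swaps)
Pass 2: [13, 24, 45, 61, 66] (2 swaps)

After 2 passes: [13, 24, 45, 61, 66]


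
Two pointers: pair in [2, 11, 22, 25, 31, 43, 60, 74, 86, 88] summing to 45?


lo=0(2)+hi=9(88)=90
lo=0(2)+hi=8(86)=88
lo=0(2)+hi=7(74)=76
lo=0(2)+hi=6(60)=62
lo=0(2)+hi=5(43)=45

Yes: 2+43=45


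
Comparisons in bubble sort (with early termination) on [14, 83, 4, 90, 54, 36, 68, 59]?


Algorithm: bubble sort (with early termination)
Input: [14, 83, 4, 90, 54, 36, 68, 59]
Sorted: [4, 14, 36, 54, 59, 68, 83, 90]

22


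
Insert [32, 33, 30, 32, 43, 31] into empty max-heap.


Insert 32: [32]
Insert 33: [33, 32]
Insert 30: [33, 32, 30]
Insert 32: [33, 32, 30, 32]
Insert 43: [43, 33, 30, 32, 32]
Insert 31: [43, 33, 31, 32, 32, 30]

Final heap: [43, 33, 31, 32, 32, 30]


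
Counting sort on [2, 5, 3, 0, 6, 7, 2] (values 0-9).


Input: [2, 5, 3, 0, 6, 7, 2]
Counts: [1, 0, 2, 1, 0, 1, 1, 1, 0, 0]

Sorted: [0, 2, 2, 3, 5, 6, 7]


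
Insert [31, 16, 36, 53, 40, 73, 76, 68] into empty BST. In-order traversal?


Insert 31: root
Insert 16: L from 31
Insert 36: R from 31
Insert 53: R from 31 -> R from 36
Insert 40: R from 31 -> R from 36 -> L from 53
Insert 73: R from 31 -> R from 36 -> R from 53
Insert 76: R from 31 -> R from 36 -> R from 53 -> R from 73
Insert 68: R from 31 -> R from 36 -> R from 53 -> L from 73

In-order: [16, 31, 36, 40, 53, 68, 73, 76]


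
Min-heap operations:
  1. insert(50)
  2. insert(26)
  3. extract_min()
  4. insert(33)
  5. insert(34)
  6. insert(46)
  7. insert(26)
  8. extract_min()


insert(50) -> [50]
insert(26) -> [26, 50]
extract_min()->26, [50]
insert(33) -> [33, 50]
insert(34) -> [33, 50, 34]
insert(46) -> [33, 46, 34, 50]
insert(26) -> [26, 33, 34, 50, 46]
extract_min()->26, [33, 46, 34, 50]

Final heap: [33, 46, 34, 50]


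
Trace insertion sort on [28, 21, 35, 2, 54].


Initial: [28, 21, 35, 2, 54]
Insert 21: [21, 28, 35, 2, 54]
Insert 35: [21, 28, 35, 2, 54]
Insert 2: [2, 21, 28, 35, 54]
Insert 54: [2, 21, 28, 35, 54]

Sorted: [2, 21, 28, 35, 54]


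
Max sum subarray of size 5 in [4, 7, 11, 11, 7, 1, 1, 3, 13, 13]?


[0:5]: 40
[1:6]: 37
[2:7]: 31
[3:8]: 23
[4:9]: 25
[5:10]: 31

Max: 40 at [0:5]


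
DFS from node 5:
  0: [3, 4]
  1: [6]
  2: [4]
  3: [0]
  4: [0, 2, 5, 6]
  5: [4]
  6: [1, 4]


Visit 5, push [4]
Visit 4, push [6, 2, 0]
Visit 0, push [3]
Visit 3, push []
Visit 2, push []
Visit 6, push [1]
Visit 1, push []

DFS order: [5, 4, 0, 3, 2, 6, 1]


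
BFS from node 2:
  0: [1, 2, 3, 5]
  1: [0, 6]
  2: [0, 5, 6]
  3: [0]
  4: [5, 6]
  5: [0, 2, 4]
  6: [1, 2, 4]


Visit 2, enqueue [0, 5, 6]
Visit 0, enqueue [1, 3]
Visit 5, enqueue [4]
Visit 6, enqueue []
Visit 1, enqueue []
Visit 3, enqueue []
Visit 4, enqueue []

BFS order: [2, 0, 5, 6, 1, 3, 4]


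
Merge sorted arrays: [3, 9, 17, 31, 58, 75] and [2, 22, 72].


Take 2 from B
Take 3 from A
Take 9 from A
Take 17 from A
Take 22 from B
Take 31 from A
Take 58 from A
Take 72 from B

Merged: [2, 3, 9, 17, 22, 31, 58, 72, 75]


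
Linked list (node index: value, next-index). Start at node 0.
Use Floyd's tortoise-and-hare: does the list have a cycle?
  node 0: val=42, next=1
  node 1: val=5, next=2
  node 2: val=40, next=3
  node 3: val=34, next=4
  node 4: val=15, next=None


Floyd's tortoise (slow, +1) and hare (fast, +2):
  init: slow=0, fast=0
  step 1: slow=1, fast=2
  step 2: slow=2, fast=4
  step 3: fast -> None, no cycle

Cycle: no


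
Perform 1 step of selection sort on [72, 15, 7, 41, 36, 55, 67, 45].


Initial: [72, 15, 7, 41, 36, 55, 67, 45]
Step 1: min=7 at 2
  Swap: [7, 15, 72, 41, 36, 55, 67, 45]

After 1 step: [7, 15, 72, 41, 36, 55, 67, 45]


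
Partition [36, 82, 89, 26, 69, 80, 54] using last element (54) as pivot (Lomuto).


Pivot: 54
  36 <= 54: advance i (no swap)
  26 <= 54: swap -> [36, 26, 89, 82, 69, 80, 54]
Place pivot at 2: [36, 26, 54, 82, 69, 80, 89]

Partitioned: [36, 26, 54, 82, 69, 80, 89]


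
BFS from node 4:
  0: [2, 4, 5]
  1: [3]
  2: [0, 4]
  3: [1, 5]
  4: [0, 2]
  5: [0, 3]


Visit 4, enqueue [0, 2]
Visit 0, enqueue [5]
Visit 2, enqueue []
Visit 5, enqueue [3]
Visit 3, enqueue [1]
Visit 1, enqueue []

BFS order: [4, 0, 2, 5, 3, 1]


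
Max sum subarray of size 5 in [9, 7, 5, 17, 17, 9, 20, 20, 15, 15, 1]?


[0:5]: 55
[1:6]: 55
[2:7]: 68
[3:8]: 83
[4:9]: 81
[5:10]: 79
[6:11]: 71

Max: 83 at [3:8]


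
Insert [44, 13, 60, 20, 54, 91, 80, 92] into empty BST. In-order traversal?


Insert 44: root
Insert 13: L from 44
Insert 60: R from 44
Insert 20: L from 44 -> R from 13
Insert 54: R from 44 -> L from 60
Insert 91: R from 44 -> R from 60
Insert 80: R from 44 -> R from 60 -> L from 91
Insert 92: R from 44 -> R from 60 -> R from 91

In-order: [13, 20, 44, 54, 60, 80, 91, 92]


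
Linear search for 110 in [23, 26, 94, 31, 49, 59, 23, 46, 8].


i=0: 23!=110
i=1: 26!=110
i=2: 94!=110
i=3: 31!=110
i=4: 49!=110
i=5: 59!=110
i=6: 23!=110
i=7: 46!=110
i=8: 8!=110

Not found, 9 comps


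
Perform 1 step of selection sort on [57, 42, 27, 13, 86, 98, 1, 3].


Initial: [57, 42, 27, 13, 86, 98, 1, 3]
Step 1: min=1 at 6
  Swap: [1, 42, 27, 13, 86, 98, 57, 3]

After 1 step: [1, 42, 27, 13, 86, 98, 57, 3]


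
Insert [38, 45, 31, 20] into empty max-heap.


Insert 38: [38]
Insert 45: [45, 38]
Insert 31: [45, 38, 31]
Insert 20: [45, 38, 31, 20]

Final heap: [45, 38, 31, 20]


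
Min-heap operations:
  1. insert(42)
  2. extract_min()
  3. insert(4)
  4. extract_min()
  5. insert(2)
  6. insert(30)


insert(42) -> [42]
extract_min()->42, []
insert(4) -> [4]
extract_min()->4, []
insert(2) -> [2]
insert(30) -> [2, 30]

Final heap: [2, 30]


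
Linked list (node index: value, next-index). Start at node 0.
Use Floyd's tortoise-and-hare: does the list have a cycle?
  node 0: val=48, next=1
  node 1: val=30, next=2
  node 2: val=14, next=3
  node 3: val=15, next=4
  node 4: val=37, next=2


Floyd's tortoise (slow, +1) and hare (fast, +2):
  init: slow=0, fast=0
  step 1: slow=1, fast=2
  step 2: slow=2, fast=4
  step 3: slow=3, fast=3
  slow == fast at node 3: cycle detected

Cycle: yes


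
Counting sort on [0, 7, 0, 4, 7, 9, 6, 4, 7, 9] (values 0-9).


Input: [0, 7, 0, 4, 7, 9, 6, 4, 7, 9]
Counts: [2, 0, 0, 0, 2, 0, 1, 3, 0, 2]

Sorted: [0, 0, 4, 4, 6, 7, 7, 7, 9, 9]


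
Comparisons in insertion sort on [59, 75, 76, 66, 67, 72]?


Algorithm: insertion sort
Input: [59, 75, 76, 66, 67, 72]
Sorted: [59, 66, 67, 72, 75, 76]

11


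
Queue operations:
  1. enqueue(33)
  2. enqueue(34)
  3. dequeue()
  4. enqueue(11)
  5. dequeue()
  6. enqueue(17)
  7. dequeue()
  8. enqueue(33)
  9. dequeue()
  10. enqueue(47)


enqueue(33) -> [33]
enqueue(34) -> [33, 34]
dequeue()->33, [34]
enqueue(11) -> [34, 11]
dequeue()->34, [11]
enqueue(17) -> [11, 17]
dequeue()->11, [17]
enqueue(33) -> [17, 33]
dequeue()->17, [33]
enqueue(47) -> [33, 47]

Final queue: [33, 47]


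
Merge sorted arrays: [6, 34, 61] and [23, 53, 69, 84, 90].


Take 6 from A
Take 23 from B
Take 34 from A
Take 53 from B
Take 61 from A

Merged: [6, 23, 34, 53, 61, 69, 84, 90]


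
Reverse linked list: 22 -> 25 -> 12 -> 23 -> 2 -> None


Step 1: curr=22, set curr.next=prev(None) | reversed so far: 22
Step 2: curr=25, set curr.next=prev(22) | reversed so far: 25 -> 22
Step 3: curr=12, set curr.next=prev(25) | reversed so far: 12 -> 25 -> 22
Step 4: curr=23, set curr.next=prev(12) | reversed so far: 23 -> 12 -> 25 -> 22
Step 5: curr=2, set curr.next=prev(23) | reversed so far: 2 -> 23 -> 12 -> 25 -> 22

2 -> 23 -> 12 -> 25 -> 22 -> None


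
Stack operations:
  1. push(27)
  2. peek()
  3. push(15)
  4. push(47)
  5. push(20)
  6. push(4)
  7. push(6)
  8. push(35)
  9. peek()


push(27) -> [27]
peek()->27
push(15) -> [27, 15]
push(47) -> [27, 15, 47]
push(20) -> [27, 15, 47, 20]
push(4) -> [27, 15, 47, 20, 4]
push(6) -> [27, 15, 47, 20, 4, 6]
push(35) -> [27, 15, 47, 20, 4, 6, 35]
peek()->35

Final stack: [27, 15, 47, 20, 4, 6, 35]


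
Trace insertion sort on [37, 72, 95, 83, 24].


Initial: [37, 72, 95, 83, 24]
Insert 72: [37, 72, 95, 83, 24]
Insert 95: [37, 72, 95, 83, 24]
Insert 83: [37, 72, 83, 95, 24]
Insert 24: [24, 37, 72, 83, 95]

Sorted: [24, 37, 72, 83, 95]


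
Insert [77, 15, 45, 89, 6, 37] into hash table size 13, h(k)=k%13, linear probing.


Insert 77: h=12 -> slot 12
Insert 15: h=2 -> slot 2
Insert 45: h=6 -> slot 6
Insert 89: h=11 -> slot 11
Insert 6: h=6, 1 probes -> slot 7
Insert 37: h=11, 2 probes -> slot 0

Table: [37, None, 15, None, None, None, 45, 6, None, None, None, 89, 77]


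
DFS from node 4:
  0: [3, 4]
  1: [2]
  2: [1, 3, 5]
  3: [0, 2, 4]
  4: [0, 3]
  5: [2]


Visit 4, push [3, 0]
Visit 0, push [3]
Visit 3, push [2]
Visit 2, push [5, 1]
Visit 1, push []
Visit 5, push []

DFS order: [4, 0, 3, 2, 1, 5]


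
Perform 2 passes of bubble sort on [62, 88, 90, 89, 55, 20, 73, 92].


Initial: [62, 88, 90, 89, 55, 20, 73, 92]
Pass 1: [62, 88, 89, 55, 20, 73, 90, 92] (4 swaps)
Pass 2: [62, 88, 55, 20, 73, 89, 90, 92] (3 swaps)

After 2 passes: [62, 88, 55, 20, 73, 89, 90, 92]


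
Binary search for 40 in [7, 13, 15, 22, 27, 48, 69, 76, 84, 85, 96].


Step 1: lo=0, hi=10, mid=5, val=48
Step 2: lo=0, hi=4, mid=2, val=15
Step 3: lo=3, hi=4, mid=3, val=22
Step 4: lo=4, hi=4, mid=4, val=27

Not found


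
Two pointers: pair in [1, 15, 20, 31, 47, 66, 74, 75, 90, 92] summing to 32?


lo=0(1)+hi=9(92)=93
lo=0(1)+hi=8(90)=91
lo=0(1)+hi=7(75)=76
lo=0(1)+hi=6(74)=75
lo=0(1)+hi=5(66)=67
lo=0(1)+hi=4(47)=48
lo=0(1)+hi=3(31)=32

Yes: 1+31=32


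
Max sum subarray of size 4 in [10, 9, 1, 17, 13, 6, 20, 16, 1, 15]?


[0:4]: 37
[1:5]: 40
[2:6]: 37
[3:7]: 56
[4:8]: 55
[5:9]: 43
[6:10]: 52

Max: 56 at [3:7]


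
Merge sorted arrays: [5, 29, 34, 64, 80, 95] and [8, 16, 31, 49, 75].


Take 5 from A
Take 8 from B
Take 16 from B
Take 29 from A
Take 31 from B
Take 34 from A
Take 49 from B
Take 64 from A
Take 75 from B

Merged: [5, 8, 16, 29, 31, 34, 49, 64, 75, 80, 95]


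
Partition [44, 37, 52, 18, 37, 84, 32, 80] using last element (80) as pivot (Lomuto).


Pivot: 80
  44 <= 80: advance i (no swap)
  37 <= 80: advance i (no swap)
  52 <= 80: advance i (no swap)
  18 <= 80: advance i (no swap)
  37 <= 80: advance i (no swap)
  32 <= 80: swap -> [44, 37, 52, 18, 37, 32, 84, 80]
Place pivot at 6: [44, 37, 52, 18, 37, 32, 80, 84]

Partitioned: [44, 37, 52, 18, 37, 32, 80, 84]


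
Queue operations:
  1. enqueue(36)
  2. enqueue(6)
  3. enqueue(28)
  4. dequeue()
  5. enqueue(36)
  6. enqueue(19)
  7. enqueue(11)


enqueue(36) -> [36]
enqueue(6) -> [36, 6]
enqueue(28) -> [36, 6, 28]
dequeue()->36, [6, 28]
enqueue(36) -> [6, 28, 36]
enqueue(19) -> [6, 28, 36, 19]
enqueue(11) -> [6, 28, 36, 19, 11]

Final queue: [6, 28, 36, 19, 11]


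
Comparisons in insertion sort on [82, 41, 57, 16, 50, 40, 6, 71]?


Algorithm: insertion sort
Input: [82, 41, 57, 16, 50, 40, 6, 71]
Sorted: [6, 16, 40, 41, 50, 57, 71, 82]

22


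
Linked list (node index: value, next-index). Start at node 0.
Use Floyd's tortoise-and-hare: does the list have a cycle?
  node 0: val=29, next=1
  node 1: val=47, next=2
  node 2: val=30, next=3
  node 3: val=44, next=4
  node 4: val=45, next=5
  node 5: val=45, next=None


Floyd's tortoise (slow, +1) and hare (fast, +2):
  init: slow=0, fast=0
  step 1: slow=1, fast=2
  step 2: slow=2, fast=4
  step 3: fast 4->5->None, no cycle

Cycle: no


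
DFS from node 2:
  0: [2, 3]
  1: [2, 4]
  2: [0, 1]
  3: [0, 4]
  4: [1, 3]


Visit 2, push [1, 0]
Visit 0, push [3]
Visit 3, push [4]
Visit 4, push [1]
Visit 1, push []

DFS order: [2, 0, 3, 4, 1]


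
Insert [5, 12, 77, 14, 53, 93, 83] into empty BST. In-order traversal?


Insert 5: root
Insert 12: R from 5
Insert 77: R from 5 -> R from 12
Insert 14: R from 5 -> R from 12 -> L from 77
Insert 53: R from 5 -> R from 12 -> L from 77 -> R from 14
Insert 93: R from 5 -> R from 12 -> R from 77
Insert 83: R from 5 -> R from 12 -> R from 77 -> L from 93

In-order: [5, 12, 14, 53, 77, 83, 93]


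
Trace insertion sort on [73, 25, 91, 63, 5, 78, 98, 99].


Initial: [73, 25, 91, 63, 5, 78, 98, 99]
Insert 25: [25, 73, 91, 63, 5, 78, 98, 99]
Insert 91: [25, 73, 91, 63, 5, 78, 98, 99]
Insert 63: [25, 63, 73, 91, 5, 78, 98, 99]
Insert 5: [5, 25, 63, 73, 91, 78, 98, 99]
Insert 78: [5, 25, 63, 73, 78, 91, 98, 99]
Insert 98: [5, 25, 63, 73, 78, 91, 98, 99]
Insert 99: [5, 25, 63, 73, 78, 91, 98, 99]

Sorted: [5, 25, 63, 73, 78, 91, 98, 99]


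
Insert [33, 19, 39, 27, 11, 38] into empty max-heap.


Insert 33: [33]
Insert 19: [33, 19]
Insert 39: [39, 19, 33]
Insert 27: [39, 27, 33, 19]
Insert 11: [39, 27, 33, 19, 11]
Insert 38: [39, 27, 38, 19, 11, 33]

Final heap: [39, 27, 38, 19, 11, 33]


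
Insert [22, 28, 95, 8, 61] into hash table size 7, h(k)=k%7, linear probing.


Insert 22: h=1 -> slot 1
Insert 28: h=0 -> slot 0
Insert 95: h=4 -> slot 4
Insert 8: h=1, 1 probes -> slot 2
Insert 61: h=5 -> slot 5

Table: [28, 22, 8, None, 95, 61, None]


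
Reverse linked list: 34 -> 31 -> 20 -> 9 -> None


Step 1: curr=34, set curr.next=prev(None) | reversed so far: 34
Step 2: curr=31, set curr.next=prev(34) | reversed so far: 31 -> 34
Step 3: curr=20, set curr.next=prev(31) | reversed so far: 20 -> 31 -> 34
Step 4: curr=9, set curr.next=prev(20) | reversed so far: 9 -> 20 -> 31 -> 34

9 -> 20 -> 31 -> 34 -> None


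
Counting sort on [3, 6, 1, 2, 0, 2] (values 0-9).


Input: [3, 6, 1, 2, 0, 2]
Counts: [1, 1, 2, 1, 0, 0, 1, 0, 0, 0]

Sorted: [0, 1, 2, 2, 3, 6]


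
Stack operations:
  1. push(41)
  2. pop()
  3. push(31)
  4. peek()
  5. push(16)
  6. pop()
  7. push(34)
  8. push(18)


push(41) -> [41]
pop()->41, []
push(31) -> [31]
peek()->31
push(16) -> [31, 16]
pop()->16, [31]
push(34) -> [31, 34]
push(18) -> [31, 34, 18]

Final stack: [31, 34, 18]


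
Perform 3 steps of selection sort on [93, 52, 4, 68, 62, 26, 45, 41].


Initial: [93, 52, 4, 68, 62, 26, 45, 41]
Step 1: min=4 at 2
  Swap: [4, 52, 93, 68, 62, 26, 45, 41]
Step 2: min=26 at 5
  Swap: [4, 26, 93, 68, 62, 52, 45, 41]
Step 3: min=41 at 7
  Swap: [4, 26, 41, 68, 62, 52, 45, 93]

After 3 steps: [4, 26, 41, 68, 62, 52, 45, 93]


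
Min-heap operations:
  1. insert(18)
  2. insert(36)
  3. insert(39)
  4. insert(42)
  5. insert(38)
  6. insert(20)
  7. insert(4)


insert(18) -> [18]
insert(36) -> [18, 36]
insert(39) -> [18, 36, 39]
insert(42) -> [18, 36, 39, 42]
insert(38) -> [18, 36, 39, 42, 38]
insert(20) -> [18, 36, 20, 42, 38, 39]
insert(4) -> [4, 36, 18, 42, 38, 39, 20]

Final heap: [4, 36, 18, 42, 38, 39, 20]


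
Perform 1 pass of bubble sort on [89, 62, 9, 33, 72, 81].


Initial: [89, 62, 9, 33, 72, 81]
Pass 1: [62, 9, 33, 72, 81, 89] (5 swaps)

After 1 pass: [62, 9, 33, 72, 81, 89]


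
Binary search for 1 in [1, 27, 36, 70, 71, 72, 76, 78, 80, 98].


Step 1: lo=0, hi=9, mid=4, val=71
Step 2: lo=0, hi=3, mid=1, val=27
Step 3: lo=0, hi=0, mid=0, val=1

Found at index 0


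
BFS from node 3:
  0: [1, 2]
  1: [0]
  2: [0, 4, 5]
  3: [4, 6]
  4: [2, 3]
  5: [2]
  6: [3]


Visit 3, enqueue [4, 6]
Visit 4, enqueue [2]
Visit 6, enqueue []
Visit 2, enqueue [0, 5]
Visit 0, enqueue [1]
Visit 5, enqueue []
Visit 1, enqueue []

BFS order: [3, 4, 6, 2, 0, 5, 1]


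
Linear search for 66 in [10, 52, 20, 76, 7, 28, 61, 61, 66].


i=0: 10!=66
i=1: 52!=66
i=2: 20!=66
i=3: 76!=66
i=4: 7!=66
i=5: 28!=66
i=6: 61!=66
i=7: 61!=66
i=8: 66==66 found!

Found at 8, 9 comps


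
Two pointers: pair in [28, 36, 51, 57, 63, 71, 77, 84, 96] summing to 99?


lo=0(28)+hi=8(96)=124
lo=0(28)+hi=7(84)=112
lo=0(28)+hi=6(77)=105
lo=0(28)+hi=5(71)=99

Yes: 28+71=99


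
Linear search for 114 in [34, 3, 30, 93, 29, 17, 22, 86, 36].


i=0: 34!=114
i=1: 3!=114
i=2: 30!=114
i=3: 93!=114
i=4: 29!=114
i=5: 17!=114
i=6: 22!=114
i=7: 86!=114
i=8: 36!=114

Not found, 9 comps


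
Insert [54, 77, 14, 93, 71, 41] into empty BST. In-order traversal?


Insert 54: root
Insert 77: R from 54
Insert 14: L from 54
Insert 93: R from 54 -> R from 77
Insert 71: R from 54 -> L from 77
Insert 41: L from 54 -> R from 14

In-order: [14, 41, 54, 71, 77, 93]


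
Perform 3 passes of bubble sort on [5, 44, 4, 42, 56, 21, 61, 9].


Initial: [5, 44, 4, 42, 56, 21, 61, 9]
Pass 1: [5, 4, 42, 44, 21, 56, 9, 61] (4 swaps)
Pass 2: [4, 5, 42, 21, 44, 9, 56, 61] (3 swaps)
Pass 3: [4, 5, 21, 42, 9, 44, 56, 61] (2 swaps)

After 3 passes: [4, 5, 21, 42, 9, 44, 56, 61]


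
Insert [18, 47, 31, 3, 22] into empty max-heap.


Insert 18: [18]
Insert 47: [47, 18]
Insert 31: [47, 18, 31]
Insert 3: [47, 18, 31, 3]
Insert 22: [47, 22, 31, 3, 18]

Final heap: [47, 22, 31, 3, 18]


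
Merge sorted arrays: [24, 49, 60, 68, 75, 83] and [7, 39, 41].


Take 7 from B
Take 24 from A
Take 39 from B
Take 41 from B

Merged: [7, 24, 39, 41, 49, 60, 68, 75, 83]


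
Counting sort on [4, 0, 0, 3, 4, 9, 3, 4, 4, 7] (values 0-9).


Input: [4, 0, 0, 3, 4, 9, 3, 4, 4, 7]
Counts: [2, 0, 0, 2, 4, 0, 0, 1, 0, 1]

Sorted: [0, 0, 3, 3, 4, 4, 4, 4, 7, 9]


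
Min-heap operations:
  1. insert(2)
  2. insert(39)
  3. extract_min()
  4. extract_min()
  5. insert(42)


insert(2) -> [2]
insert(39) -> [2, 39]
extract_min()->2, [39]
extract_min()->39, []
insert(42) -> [42]

Final heap: [42]


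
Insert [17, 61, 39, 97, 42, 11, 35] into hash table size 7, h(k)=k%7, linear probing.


Insert 17: h=3 -> slot 3
Insert 61: h=5 -> slot 5
Insert 39: h=4 -> slot 4
Insert 97: h=6 -> slot 6
Insert 42: h=0 -> slot 0
Insert 11: h=4, 4 probes -> slot 1
Insert 35: h=0, 2 probes -> slot 2

Table: [42, 11, 35, 17, 39, 61, 97]


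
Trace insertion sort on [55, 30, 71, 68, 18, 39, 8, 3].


Initial: [55, 30, 71, 68, 18, 39, 8, 3]
Insert 30: [30, 55, 71, 68, 18, 39, 8, 3]
Insert 71: [30, 55, 71, 68, 18, 39, 8, 3]
Insert 68: [30, 55, 68, 71, 18, 39, 8, 3]
Insert 18: [18, 30, 55, 68, 71, 39, 8, 3]
Insert 39: [18, 30, 39, 55, 68, 71, 8, 3]
Insert 8: [8, 18, 30, 39, 55, 68, 71, 3]
Insert 3: [3, 8, 18, 30, 39, 55, 68, 71]

Sorted: [3, 8, 18, 30, 39, 55, 68, 71]


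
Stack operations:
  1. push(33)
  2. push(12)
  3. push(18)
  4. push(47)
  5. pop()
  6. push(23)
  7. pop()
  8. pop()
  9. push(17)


push(33) -> [33]
push(12) -> [33, 12]
push(18) -> [33, 12, 18]
push(47) -> [33, 12, 18, 47]
pop()->47, [33, 12, 18]
push(23) -> [33, 12, 18, 23]
pop()->23, [33, 12, 18]
pop()->18, [33, 12]
push(17) -> [33, 12, 17]

Final stack: [33, 12, 17]


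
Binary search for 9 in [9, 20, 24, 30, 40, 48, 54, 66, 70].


Step 1: lo=0, hi=8, mid=4, val=40
Step 2: lo=0, hi=3, mid=1, val=20
Step 3: lo=0, hi=0, mid=0, val=9

Found at index 0


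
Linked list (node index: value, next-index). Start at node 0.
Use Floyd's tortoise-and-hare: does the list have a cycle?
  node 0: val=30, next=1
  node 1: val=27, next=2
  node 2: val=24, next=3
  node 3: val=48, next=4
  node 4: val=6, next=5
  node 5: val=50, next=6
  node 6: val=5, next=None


Floyd's tortoise (slow, +1) and hare (fast, +2):
  init: slow=0, fast=0
  step 1: slow=1, fast=2
  step 2: slow=2, fast=4
  step 3: slow=3, fast=6
  step 4: fast -> None, no cycle

Cycle: no


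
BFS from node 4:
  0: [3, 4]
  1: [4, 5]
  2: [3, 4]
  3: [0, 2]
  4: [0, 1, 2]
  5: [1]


Visit 4, enqueue [0, 1, 2]
Visit 0, enqueue [3]
Visit 1, enqueue [5]
Visit 2, enqueue []
Visit 3, enqueue []
Visit 5, enqueue []

BFS order: [4, 0, 1, 2, 3, 5]


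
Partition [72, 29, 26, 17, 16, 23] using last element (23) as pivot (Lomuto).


Pivot: 23
  17 <= 23: swap -> [17, 29, 26, 72, 16, 23]
  16 <= 23: swap -> [17, 16, 26, 72, 29, 23]
Place pivot at 2: [17, 16, 23, 72, 29, 26]

Partitioned: [17, 16, 23, 72, 29, 26]


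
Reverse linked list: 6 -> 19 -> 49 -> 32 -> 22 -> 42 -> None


Step 1: curr=6, set curr.next=prev(None) | reversed so far: 6
Step 2: curr=19, set curr.next=prev(6) | reversed so far: 19 -> 6
Step 3: curr=49, set curr.next=prev(19) | reversed so far: 49 -> 19 -> 6
Step 4: curr=32, set curr.next=prev(49) | reversed so far: 32 -> 49 -> 19 -> 6
Step 5: curr=22, set curr.next=prev(32) | reversed so far: 22 -> 32 -> 49 -> 19 -> 6
Step 6: curr=42, set curr.next=prev(22) | reversed so far: 42 -> 22 -> 32 -> 49 -> 19 -> 6

42 -> 22 -> 32 -> 49 -> 19 -> 6 -> None


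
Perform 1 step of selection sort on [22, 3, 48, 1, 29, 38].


Initial: [22, 3, 48, 1, 29, 38]
Step 1: min=1 at 3
  Swap: [1, 3, 48, 22, 29, 38]

After 1 step: [1, 3, 48, 22, 29, 38]


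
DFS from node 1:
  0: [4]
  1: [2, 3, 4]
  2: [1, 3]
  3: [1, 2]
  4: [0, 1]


Visit 1, push [4, 3, 2]
Visit 2, push [3]
Visit 3, push []
Visit 4, push [0]
Visit 0, push []

DFS order: [1, 2, 3, 4, 0]


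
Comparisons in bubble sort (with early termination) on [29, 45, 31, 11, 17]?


Algorithm: bubble sort (with early termination)
Input: [29, 45, 31, 11, 17]
Sorted: [11, 17, 29, 31, 45]

10


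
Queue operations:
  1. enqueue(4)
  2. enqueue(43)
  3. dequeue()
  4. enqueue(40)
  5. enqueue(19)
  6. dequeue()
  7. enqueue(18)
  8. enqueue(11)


enqueue(4) -> [4]
enqueue(43) -> [4, 43]
dequeue()->4, [43]
enqueue(40) -> [43, 40]
enqueue(19) -> [43, 40, 19]
dequeue()->43, [40, 19]
enqueue(18) -> [40, 19, 18]
enqueue(11) -> [40, 19, 18, 11]

Final queue: [40, 19, 18, 11]


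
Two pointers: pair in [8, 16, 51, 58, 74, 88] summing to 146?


lo=0(8)+hi=5(88)=96
lo=1(16)+hi=5(88)=104
lo=2(51)+hi=5(88)=139
lo=3(58)+hi=5(88)=146

Yes: 58+88=146


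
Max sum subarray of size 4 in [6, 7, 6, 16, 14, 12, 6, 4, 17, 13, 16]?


[0:4]: 35
[1:5]: 43
[2:6]: 48
[3:7]: 48
[4:8]: 36
[5:9]: 39
[6:10]: 40
[7:11]: 50

Max: 50 at [7:11]


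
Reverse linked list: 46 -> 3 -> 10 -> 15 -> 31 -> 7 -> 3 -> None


Step 1: curr=46, set curr.next=prev(None) | reversed so far: 46
Step 2: curr=3, set curr.next=prev(46) | reversed so far: 3 -> 46
Step 3: curr=10, set curr.next=prev(3) | reversed so far: 10 -> 3 -> 46
Step 4: curr=15, set curr.next=prev(10) | reversed so far: 15 -> 10 -> 3 -> 46
Step 5: curr=31, set curr.next=prev(15) | reversed so far: 31 -> 15 -> 10 -> 3 -> 46
Step 6: curr=7, set curr.next=prev(31) | reversed so far: 7 -> 31 -> 15 -> 10 -> 3 -> 46
Step 7: curr=3, set curr.next=prev(7) | reversed so far: 3 -> 7 -> 31 -> 15 -> 10 -> 3 -> 46

3 -> 7 -> 31 -> 15 -> 10 -> 3 -> 46 -> None


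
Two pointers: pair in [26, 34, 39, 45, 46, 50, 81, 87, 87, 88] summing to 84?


lo=0(26)+hi=9(88)=114
lo=0(26)+hi=8(87)=113
lo=0(26)+hi=7(87)=113
lo=0(26)+hi=6(81)=107
lo=0(26)+hi=5(50)=76
lo=1(34)+hi=5(50)=84

Yes: 34+50=84


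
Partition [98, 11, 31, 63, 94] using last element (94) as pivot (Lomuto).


Pivot: 94
  11 <= 94: swap -> [11, 98, 31, 63, 94]
  31 <= 94: swap -> [11, 31, 98, 63, 94]
  63 <= 94: swap -> [11, 31, 63, 98, 94]
Place pivot at 3: [11, 31, 63, 94, 98]

Partitioned: [11, 31, 63, 94, 98]


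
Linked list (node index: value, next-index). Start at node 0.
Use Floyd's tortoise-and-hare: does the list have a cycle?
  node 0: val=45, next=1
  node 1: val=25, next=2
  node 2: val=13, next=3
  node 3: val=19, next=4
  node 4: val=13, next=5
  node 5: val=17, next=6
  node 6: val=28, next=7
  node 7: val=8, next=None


Floyd's tortoise (slow, +1) and hare (fast, +2):
  init: slow=0, fast=0
  step 1: slow=1, fast=2
  step 2: slow=2, fast=4
  step 3: slow=3, fast=6
  step 4: fast 6->7->None, no cycle

Cycle: no


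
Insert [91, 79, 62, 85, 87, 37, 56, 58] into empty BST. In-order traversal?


Insert 91: root
Insert 79: L from 91
Insert 62: L from 91 -> L from 79
Insert 85: L from 91 -> R from 79
Insert 87: L from 91 -> R from 79 -> R from 85
Insert 37: L from 91 -> L from 79 -> L from 62
Insert 56: L from 91 -> L from 79 -> L from 62 -> R from 37
Insert 58: L from 91 -> L from 79 -> L from 62 -> R from 37 -> R from 56

In-order: [37, 56, 58, 62, 79, 85, 87, 91]


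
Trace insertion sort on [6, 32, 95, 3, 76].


Initial: [6, 32, 95, 3, 76]
Insert 32: [6, 32, 95, 3, 76]
Insert 95: [6, 32, 95, 3, 76]
Insert 3: [3, 6, 32, 95, 76]
Insert 76: [3, 6, 32, 76, 95]

Sorted: [3, 6, 32, 76, 95]


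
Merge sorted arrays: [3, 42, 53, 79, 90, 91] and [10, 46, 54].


Take 3 from A
Take 10 from B
Take 42 from A
Take 46 from B
Take 53 from A
Take 54 from B

Merged: [3, 10, 42, 46, 53, 54, 79, 90, 91]


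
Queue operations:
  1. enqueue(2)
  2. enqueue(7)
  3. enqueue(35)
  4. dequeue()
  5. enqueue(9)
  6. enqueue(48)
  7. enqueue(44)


enqueue(2) -> [2]
enqueue(7) -> [2, 7]
enqueue(35) -> [2, 7, 35]
dequeue()->2, [7, 35]
enqueue(9) -> [7, 35, 9]
enqueue(48) -> [7, 35, 9, 48]
enqueue(44) -> [7, 35, 9, 48, 44]

Final queue: [7, 35, 9, 48, 44]


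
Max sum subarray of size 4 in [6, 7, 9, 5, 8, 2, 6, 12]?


[0:4]: 27
[1:5]: 29
[2:6]: 24
[3:7]: 21
[4:8]: 28

Max: 29 at [1:5]


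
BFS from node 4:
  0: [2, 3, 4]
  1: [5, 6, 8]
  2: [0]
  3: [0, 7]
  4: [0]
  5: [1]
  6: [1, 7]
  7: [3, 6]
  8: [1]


Visit 4, enqueue [0]
Visit 0, enqueue [2, 3]
Visit 2, enqueue []
Visit 3, enqueue [7]
Visit 7, enqueue [6]
Visit 6, enqueue [1]
Visit 1, enqueue [5, 8]
Visit 5, enqueue []
Visit 8, enqueue []

BFS order: [4, 0, 2, 3, 7, 6, 1, 5, 8]


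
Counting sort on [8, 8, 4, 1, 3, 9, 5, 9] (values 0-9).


Input: [8, 8, 4, 1, 3, 9, 5, 9]
Counts: [0, 1, 0, 1, 1, 1, 0, 0, 2, 2]

Sorted: [1, 3, 4, 5, 8, 8, 9, 9]


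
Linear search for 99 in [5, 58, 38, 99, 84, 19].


i=0: 5!=99
i=1: 58!=99
i=2: 38!=99
i=3: 99==99 found!

Found at 3, 4 comps


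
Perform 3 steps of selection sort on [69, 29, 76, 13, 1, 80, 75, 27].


Initial: [69, 29, 76, 13, 1, 80, 75, 27]
Step 1: min=1 at 4
  Swap: [1, 29, 76, 13, 69, 80, 75, 27]
Step 2: min=13 at 3
  Swap: [1, 13, 76, 29, 69, 80, 75, 27]
Step 3: min=27 at 7
  Swap: [1, 13, 27, 29, 69, 80, 75, 76]

After 3 steps: [1, 13, 27, 29, 69, 80, 75, 76]


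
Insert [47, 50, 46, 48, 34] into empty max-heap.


Insert 47: [47]
Insert 50: [50, 47]
Insert 46: [50, 47, 46]
Insert 48: [50, 48, 46, 47]
Insert 34: [50, 48, 46, 47, 34]

Final heap: [50, 48, 46, 47, 34]


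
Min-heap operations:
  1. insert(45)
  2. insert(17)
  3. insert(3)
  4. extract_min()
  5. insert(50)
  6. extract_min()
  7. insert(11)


insert(45) -> [45]
insert(17) -> [17, 45]
insert(3) -> [3, 45, 17]
extract_min()->3, [17, 45]
insert(50) -> [17, 45, 50]
extract_min()->17, [45, 50]
insert(11) -> [11, 50, 45]

Final heap: [11, 50, 45]


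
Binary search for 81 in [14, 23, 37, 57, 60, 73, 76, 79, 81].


Step 1: lo=0, hi=8, mid=4, val=60
Step 2: lo=5, hi=8, mid=6, val=76
Step 3: lo=7, hi=8, mid=7, val=79
Step 4: lo=8, hi=8, mid=8, val=81

Found at index 8


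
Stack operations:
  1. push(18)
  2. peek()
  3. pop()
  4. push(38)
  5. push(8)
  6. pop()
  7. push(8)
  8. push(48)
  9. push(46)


push(18) -> [18]
peek()->18
pop()->18, []
push(38) -> [38]
push(8) -> [38, 8]
pop()->8, [38]
push(8) -> [38, 8]
push(48) -> [38, 8, 48]
push(46) -> [38, 8, 48, 46]

Final stack: [38, 8, 48, 46]


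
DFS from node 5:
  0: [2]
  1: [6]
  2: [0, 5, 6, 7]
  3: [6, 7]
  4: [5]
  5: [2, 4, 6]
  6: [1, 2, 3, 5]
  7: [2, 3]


Visit 5, push [6, 4, 2]
Visit 2, push [7, 6, 0]
Visit 0, push []
Visit 6, push [3, 1]
Visit 1, push []
Visit 3, push [7]
Visit 7, push []
Visit 4, push []

DFS order: [5, 2, 0, 6, 1, 3, 7, 4]


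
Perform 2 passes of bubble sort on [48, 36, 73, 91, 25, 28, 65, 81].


Initial: [48, 36, 73, 91, 25, 28, 65, 81]
Pass 1: [36, 48, 73, 25, 28, 65, 81, 91] (5 swaps)
Pass 2: [36, 48, 25, 28, 65, 73, 81, 91] (3 swaps)

After 2 passes: [36, 48, 25, 28, 65, 73, 81, 91]


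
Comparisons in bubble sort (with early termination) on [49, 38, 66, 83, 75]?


Algorithm: bubble sort (with early termination)
Input: [49, 38, 66, 83, 75]
Sorted: [38, 49, 66, 75, 83]

7


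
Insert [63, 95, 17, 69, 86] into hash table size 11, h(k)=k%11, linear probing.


Insert 63: h=8 -> slot 8
Insert 95: h=7 -> slot 7
Insert 17: h=6 -> slot 6
Insert 69: h=3 -> slot 3
Insert 86: h=9 -> slot 9

Table: [None, None, None, 69, None, None, 17, 95, 63, 86, None]


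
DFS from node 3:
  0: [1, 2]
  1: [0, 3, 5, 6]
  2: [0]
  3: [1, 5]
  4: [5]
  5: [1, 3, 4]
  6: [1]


Visit 3, push [5, 1]
Visit 1, push [6, 5, 0]
Visit 0, push [2]
Visit 2, push []
Visit 5, push [4]
Visit 4, push []
Visit 6, push []

DFS order: [3, 1, 0, 2, 5, 4, 6]


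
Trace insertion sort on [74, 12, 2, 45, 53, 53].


Initial: [74, 12, 2, 45, 53, 53]
Insert 12: [12, 74, 2, 45, 53, 53]
Insert 2: [2, 12, 74, 45, 53, 53]
Insert 45: [2, 12, 45, 74, 53, 53]
Insert 53: [2, 12, 45, 53, 74, 53]
Insert 53: [2, 12, 45, 53, 53, 74]

Sorted: [2, 12, 45, 53, 53, 74]


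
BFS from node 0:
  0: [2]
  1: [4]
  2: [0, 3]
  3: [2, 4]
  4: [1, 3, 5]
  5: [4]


Visit 0, enqueue [2]
Visit 2, enqueue [3]
Visit 3, enqueue [4]
Visit 4, enqueue [1, 5]
Visit 1, enqueue []
Visit 5, enqueue []

BFS order: [0, 2, 3, 4, 1, 5]


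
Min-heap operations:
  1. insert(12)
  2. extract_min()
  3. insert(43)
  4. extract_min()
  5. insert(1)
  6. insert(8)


insert(12) -> [12]
extract_min()->12, []
insert(43) -> [43]
extract_min()->43, []
insert(1) -> [1]
insert(8) -> [1, 8]

Final heap: [1, 8]


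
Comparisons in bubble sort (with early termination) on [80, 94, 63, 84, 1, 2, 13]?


Algorithm: bubble sort (with early termination)
Input: [80, 94, 63, 84, 1, 2, 13]
Sorted: [1, 2, 13, 63, 80, 84, 94]

20


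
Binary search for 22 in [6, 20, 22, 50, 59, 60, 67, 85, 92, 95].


Step 1: lo=0, hi=9, mid=4, val=59
Step 2: lo=0, hi=3, mid=1, val=20
Step 3: lo=2, hi=3, mid=2, val=22

Found at index 2


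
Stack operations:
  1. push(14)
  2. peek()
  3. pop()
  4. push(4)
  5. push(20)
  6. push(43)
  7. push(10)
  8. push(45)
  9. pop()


push(14) -> [14]
peek()->14
pop()->14, []
push(4) -> [4]
push(20) -> [4, 20]
push(43) -> [4, 20, 43]
push(10) -> [4, 20, 43, 10]
push(45) -> [4, 20, 43, 10, 45]
pop()->45, [4, 20, 43, 10]

Final stack: [4, 20, 43, 10]


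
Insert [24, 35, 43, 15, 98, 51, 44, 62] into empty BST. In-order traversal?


Insert 24: root
Insert 35: R from 24
Insert 43: R from 24 -> R from 35
Insert 15: L from 24
Insert 98: R from 24 -> R from 35 -> R from 43
Insert 51: R from 24 -> R from 35 -> R from 43 -> L from 98
Insert 44: R from 24 -> R from 35 -> R from 43 -> L from 98 -> L from 51
Insert 62: R from 24 -> R from 35 -> R from 43 -> L from 98 -> R from 51

In-order: [15, 24, 35, 43, 44, 51, 62, 98]
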